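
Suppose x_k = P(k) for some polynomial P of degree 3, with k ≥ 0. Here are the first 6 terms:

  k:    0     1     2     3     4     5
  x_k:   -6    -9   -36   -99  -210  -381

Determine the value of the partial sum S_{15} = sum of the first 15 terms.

1st diffs: -3, -27, -63, -111, -171.
2nd diffs: -24, -36, -48, -60.
3rd diffs: -12, -12, -12 (constant).
Newton forward-difference form: x_k = -6 + (-3)·C(k,1) + (-24)·C(k,2) + (-12)·C(k,3).
Continuing: …, -624, -951, -1374, -1905, …, x_{14} = -6600.
Summing k = 0..14 (15 terms) gives -27705.

-27705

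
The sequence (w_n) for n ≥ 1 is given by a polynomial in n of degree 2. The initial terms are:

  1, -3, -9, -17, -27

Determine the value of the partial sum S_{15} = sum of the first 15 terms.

1st diffs: -4, -6, -8, -10.
2nd diffs: -2, -2, -2 (constant).
So w_n = -n^2 - n + 3.
Continuing: …, -39, -53, -69, -87, …, w_{15} = -237.
Summing n = 1..15 (15 terms) gives -1315.

-1315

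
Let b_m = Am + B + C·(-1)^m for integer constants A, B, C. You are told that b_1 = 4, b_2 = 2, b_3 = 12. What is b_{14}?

50

At m = 1, 2, 3: A + B - C = 4; 2A + B + C = 2; 3A + B - C = 12.
Subtracting the first from the second: A + 2C = -2.
Subtracting the second from the third: A - 2C = 10.
Solving: C = -3, A = 4, then B = -3.
Hence b_{14} = 4·14 + (-3) + (-3)·1 = 50.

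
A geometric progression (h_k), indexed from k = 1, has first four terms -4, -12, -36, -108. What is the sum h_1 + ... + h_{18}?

Common ratio r = 3.
h_k = (-4)·3^(k-1).
S = (-4)·(3^18 - 1)/(3 - 1) = (-4)·(387420489 - 1)/(2) = -774840976.

-774840976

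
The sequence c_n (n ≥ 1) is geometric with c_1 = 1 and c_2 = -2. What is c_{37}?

68719476736

Common ratio r = -2.
c_n = 1·(-2)^(n-1).
c_{37} = 1·(-2)^36 = 68719476736.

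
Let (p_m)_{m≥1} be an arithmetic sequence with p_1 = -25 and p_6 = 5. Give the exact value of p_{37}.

Common difference d = (5 - (-25)) / (6 - 1) = 6.
p_m = -25 + (m - 1)·6.
p_{37} = -25 + 36·6 = 191.

191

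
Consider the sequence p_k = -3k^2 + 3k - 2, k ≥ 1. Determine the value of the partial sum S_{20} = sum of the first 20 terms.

-8020

Over k = 1..20: Σk = 210, Σk² = 2870.
Total = (-3)·2870 + (3)·210 + (-2)·20 = -8020.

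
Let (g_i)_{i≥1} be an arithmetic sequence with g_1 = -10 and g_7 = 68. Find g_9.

94

Common difference d = (68 - (-10)) / (7 - 1) = 13.
g_i = -10 + (i - 1)·13.
g_9 = -10 + 8·13 = 94.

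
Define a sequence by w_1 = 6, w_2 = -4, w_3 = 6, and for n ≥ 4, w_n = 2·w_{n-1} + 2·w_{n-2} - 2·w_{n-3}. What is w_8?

Applying the relation repeatedly:
w_4 = -8;  w_5 = 4;  w_6 = -20;  w_7 = -16;  w_8 = -80.

-80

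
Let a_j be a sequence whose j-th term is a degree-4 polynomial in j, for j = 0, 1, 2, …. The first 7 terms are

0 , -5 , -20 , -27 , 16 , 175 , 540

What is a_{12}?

1st diffs: -5, -15, -7, 43, 159, 365.
2nd diffs: -10, 8, 50, 116, 206.
3rd diffs: 18, 42, 66, 90.
4th diffs: 24, 24, 24 (constant).
Newton forward-difference form: a_j = (-5)·C(j,1) + (-10)·C(j,2) + 18·C(j,3) + 24·C(j,4).
At j = 12: j = 12, so a_{12} = -60 - 660 + 3960 + 11880 = 15120.

15120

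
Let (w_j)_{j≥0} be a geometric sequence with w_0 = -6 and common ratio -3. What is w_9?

w_j = (-6)·(-3)^(j-0).
w_9 = (-6)·(-3)^9 = 118098.

118098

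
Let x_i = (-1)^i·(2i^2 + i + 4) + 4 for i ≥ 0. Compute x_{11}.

-253

(-1)^11 = -1; 2i^2 + i + 4 at i=11 is 257; so x_{11} = -253.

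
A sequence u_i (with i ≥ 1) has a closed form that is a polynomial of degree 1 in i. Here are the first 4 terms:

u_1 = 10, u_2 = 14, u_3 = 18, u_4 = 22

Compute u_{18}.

1st diffs: 4, 4, 4 (constant).
So u_i = 4i + 6.
Evaluating at i = 18 gives u_{18} = 78.

78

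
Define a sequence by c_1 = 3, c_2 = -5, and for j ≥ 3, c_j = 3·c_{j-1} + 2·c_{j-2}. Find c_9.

Compute successive terms:
c_3 = -9;  c_4 = -37;  c_5 = -129;  c_6 = -461;  c_7 = -1641;  c_8 = -5845;  c_9 = -20817.

-20817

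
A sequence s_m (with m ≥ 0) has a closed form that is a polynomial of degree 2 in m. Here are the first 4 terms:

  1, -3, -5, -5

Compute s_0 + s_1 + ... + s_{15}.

1st diffs: -4, -2, 0.
2nd diffs: 2, 2 (constant).
So s_m = m^2 - 5m + 1.
Continuing: …, -3, 1, 7, 15, …, s_{15} = 151.
Summing m = 0..15 (16 terms) gives 656.

656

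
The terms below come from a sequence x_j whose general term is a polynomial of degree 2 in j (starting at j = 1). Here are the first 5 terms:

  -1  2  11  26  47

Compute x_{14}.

1st diffs: 3, 9, 15, 21.
2nd diffs: 6, 6, 6 (constant).
Newton forward-difference form: x_j = -1 + 3·C(j-1,1) + 6·C(j-1,2).
At j = 14: j-1 = 13, so x_{14} = -1 + 39 + 468 = 506.

506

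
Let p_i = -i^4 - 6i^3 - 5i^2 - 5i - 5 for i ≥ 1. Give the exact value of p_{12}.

-31889

p_{12} = -1·12^4 - 6·12^3 - 5·12^2 - 5·12 - 5 = -31889.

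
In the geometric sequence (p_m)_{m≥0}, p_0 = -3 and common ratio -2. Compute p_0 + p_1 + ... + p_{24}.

-33554433

p_m = (-3)·(-2)^(m-0).
S = (-3)·((-2)^25 - 1)/(-2 - 1) = (-3)·(-33554432 - 1)/(-3) = -33554433.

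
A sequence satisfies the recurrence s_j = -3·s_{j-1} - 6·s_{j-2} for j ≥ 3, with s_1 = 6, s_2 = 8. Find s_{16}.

3560436

Iterate the recurrence:
s_3 = -60, s_4 = 132, s_5 = -36, …, s_{13} = 393660, s_{14} = -1175148, s_{15} = 1163484, s_{16} = 3560436.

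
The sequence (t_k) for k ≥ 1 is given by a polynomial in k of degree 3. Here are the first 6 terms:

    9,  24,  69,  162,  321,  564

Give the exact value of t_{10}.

2736

1st diffs: 15, 45, 93, 159, 243.
2nd diffs: 30, 48, 66, 84.
3rd diffs: 18, 18, 18 (constant).
Newton forward-difference form: t_k = 9 + 15·C(k-1,1) + 30·C(k-1,2) + 18·C(k-1,3).
At k = 10: k-1 = 9, so t_{10} = 9 + 135 + 1080 + 1512 = 2736.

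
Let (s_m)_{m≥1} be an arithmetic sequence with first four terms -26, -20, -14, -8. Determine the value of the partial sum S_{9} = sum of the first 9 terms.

Common difference d = 6.
s_m = -26 + (m - 1)·6.
s_9 = 22; S = 9·(-26 + 22)/2 = -18.

-18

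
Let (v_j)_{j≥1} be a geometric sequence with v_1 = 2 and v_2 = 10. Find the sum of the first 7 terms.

Common ratio r = 5.
v_j = 2·5^(j-1).
S = 2·(5^7 - 1)/(5 - 1) = 2·(78125 - 1)/(4) = 39062.

39062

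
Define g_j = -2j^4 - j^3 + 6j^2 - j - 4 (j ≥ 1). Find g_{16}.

g_{16} = -2·16^4 - 1·16^3 + 6·16^2 - 1·16 - 4 = -133652.

-133652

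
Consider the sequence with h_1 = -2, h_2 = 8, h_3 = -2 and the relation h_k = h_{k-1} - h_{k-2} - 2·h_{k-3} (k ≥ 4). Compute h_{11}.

Iterate the recurrence:
h_4 = -6;  h_5 = -20;  h_6 = -10;  h_7 = 22;  h_8 = 72;  h_9 = 70;  h_{10} = -46;  h_{11} = -260.

-260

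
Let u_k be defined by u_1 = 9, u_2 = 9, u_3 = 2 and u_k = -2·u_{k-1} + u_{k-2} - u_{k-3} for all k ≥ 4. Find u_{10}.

-334

u_4 = -4  u_5 = 1  u_6 = -8  u_7 = 21  u_8 = -51  u_9 = 131  u_{10} = -334.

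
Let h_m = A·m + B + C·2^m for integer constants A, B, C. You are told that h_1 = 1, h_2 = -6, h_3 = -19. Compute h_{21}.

At m = 1, 2, 3: A + B + 2C = 1; 2A + B + 4C = -6; 3A + B + 8C = -19.
Subtracting the first from the second: A + 2C = -7.
Subtracting the second from the third: A + 4C = -13.
Solving: C = -3, A = -1, then B = 8.
Hence h_{21} = -1·21 + 8 + (-3)·2097152 = -6291469.

-6291469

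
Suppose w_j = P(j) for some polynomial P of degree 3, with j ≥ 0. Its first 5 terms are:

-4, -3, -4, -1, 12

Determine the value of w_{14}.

1st diffs: 1, -1, 3, 13.
2nd diffs: -2, 4, 10.
3rd diffs: 6, 6 (constant).
So w_j = j^3 - 4j^2 + 4j - 4.
Evaluating at j = 14 gives w_{14} = 2012.

2012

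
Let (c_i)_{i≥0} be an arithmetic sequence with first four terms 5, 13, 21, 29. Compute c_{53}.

429

Common difference d = 8.
c_i = 5 + (i - 0)·8.
c_{53} = 5 + 53·8 = 429.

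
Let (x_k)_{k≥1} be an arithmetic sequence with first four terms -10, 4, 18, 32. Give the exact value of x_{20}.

Common difference d = 14.
x_k = -10 + (k - 1)·14.
x_{20} = -10 + 19·14 = 256.

256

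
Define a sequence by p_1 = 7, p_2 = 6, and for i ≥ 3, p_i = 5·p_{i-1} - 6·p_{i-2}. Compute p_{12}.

-1386456

Iterate the recurrence:
p_3 = -12, p_4 = -96, p_5 = -408, p_6 = -1464, p_7 = -4872, p_8 = -15576, p_9 = -48648, p_{10} = -149784, p_{11} = -457032, p_{12} = -1386456.
(Characteristic roots are 3 and 2.)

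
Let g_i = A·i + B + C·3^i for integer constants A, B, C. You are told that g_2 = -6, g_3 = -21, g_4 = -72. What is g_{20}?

At i = 2, 3, 4: 2A + B + 9C = -6; 3A + B + 27C = -21; 4A + B + 81C = -72.
Subtracting the first from the second: A + 18C = -15.
Subtracting the second from the third: A + 54C = -51.
Solving: C = -1, A = 3, then B = -3.
Hence g_{20} = 3·20 + (-3) + (-1)·3486784401 = -3486784344.

-3486784344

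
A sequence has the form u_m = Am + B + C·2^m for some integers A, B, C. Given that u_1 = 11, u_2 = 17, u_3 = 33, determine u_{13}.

Write the equations: A + B + 2C = 11; 2A + B + 4C = 17; 3A + B + 8C = 33.
Subtracting the first from the second: A + 2C = 6.
Subtracting the second from the third: A + 4C = 16.
Solving: C = 5, A = -4, then B = 5.
Therefore u_{13} = -52 + 5 + 5·8192 = 40913.

40913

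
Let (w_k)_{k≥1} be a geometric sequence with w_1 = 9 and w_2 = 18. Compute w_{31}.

Common ratio r = 2.
w_k = 9·2^(k-1).
w_{31} = 9·2^30 = 9663676416.

9663676416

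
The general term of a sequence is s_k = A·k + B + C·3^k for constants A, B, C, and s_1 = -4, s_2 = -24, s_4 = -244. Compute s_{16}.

Plug in k = 1, 2, 4: A + B + 3C = -4; 2A + B + 9C = -24; 4A + B + 81C = -244.
Subtracting the first from the second: A + 6C = -20.
Subtracting the second from the third: 2A + 72C = -220.
Solving: C = -3, A = -2, then B = 7.
Therefore s_{16} = -32 + 7 + (-3)·43046721 = -129140188.

-129140188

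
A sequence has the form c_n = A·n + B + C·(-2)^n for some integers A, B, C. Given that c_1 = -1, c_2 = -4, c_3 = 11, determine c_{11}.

2075

The three given values yield: A + B - 2C = -1; 2A + B + 4C = -4; 3A + B - 8C = 11.
Subtracting the first from the second: A + 6C = -3.
Subtracting the second from the third: A - 12C = 15.
Solving: C = -1, A = 3, then B = -6.
Hence c_{11} = 3·11 + (-6) + (-1)·(-2048) = 2075.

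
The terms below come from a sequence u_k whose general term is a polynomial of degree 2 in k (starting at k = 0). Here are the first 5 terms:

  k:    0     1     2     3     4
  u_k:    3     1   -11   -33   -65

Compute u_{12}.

1st diffs: -2, -12, -22, -32.
2nd diffs: -10, -10, -10 (constant).
So u_k = -5k^2 + 3k + 3.
Evaluating at k = 12 gives u_{12} = -681.

-681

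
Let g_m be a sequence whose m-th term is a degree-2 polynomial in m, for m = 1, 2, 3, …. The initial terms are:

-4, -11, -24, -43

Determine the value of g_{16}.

-739

1st diffs: -7, -13, -19.
2nd diffs: -6, -6 (constant).
So g_m = -3m^2 + 2m - 3.
Evaluating at m = 16 gives g_{16} = -739.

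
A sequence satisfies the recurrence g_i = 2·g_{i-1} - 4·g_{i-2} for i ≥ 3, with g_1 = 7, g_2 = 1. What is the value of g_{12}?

13312

g_3 = -26  g_4 = -56  g_5 = -8  g_6 = 208  g_7 = 448  g_8 = 64  g_9 = -1664  g_{10} = -3584  g_{11} = -512  g_{12} = 13312.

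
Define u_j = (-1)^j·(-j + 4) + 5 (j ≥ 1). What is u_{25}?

(-1)^25 = -1; -j + 4 at j=25 is -21; so u_{25} = 26.

26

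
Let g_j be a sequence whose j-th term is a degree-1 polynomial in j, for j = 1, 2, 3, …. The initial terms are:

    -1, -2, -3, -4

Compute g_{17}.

-17

1st diffs: -1, -1, -1 (constant).
So g_j = -j.
Evaluating at j = 17 gives g_{17} = -17.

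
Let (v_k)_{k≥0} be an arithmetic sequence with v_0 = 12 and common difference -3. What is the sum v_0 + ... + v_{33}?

-1275

v_k = 12 + (k - 0)·(-3).
v_{33} = -87; S = 34·(12 + (-87))/2 = -1275.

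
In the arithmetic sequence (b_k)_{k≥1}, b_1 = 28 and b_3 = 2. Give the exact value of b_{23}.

Common difference d = (2 - 28) / (3 - 1) = -13.
b_k = 28 + (k - 1)·(-13).
b_{23} = 28 + 22·(-13) = -258.

-258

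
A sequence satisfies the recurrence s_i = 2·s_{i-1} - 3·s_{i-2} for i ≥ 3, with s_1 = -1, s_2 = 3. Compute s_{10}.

Step forward from the initial values:
s_3 = 9, s_4 = 9, s_5 = -9, s_6 = -45, s_7 = -63, s_8 = 9, s_9 = 207, s_{10} = 387.

387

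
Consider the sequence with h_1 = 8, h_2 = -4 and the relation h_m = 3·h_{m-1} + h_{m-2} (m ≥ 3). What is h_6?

-172

Applying the relation repeatedly:
h_3 = -4;  h_4 = -16;  h_5 = -52;  h_6 = -172.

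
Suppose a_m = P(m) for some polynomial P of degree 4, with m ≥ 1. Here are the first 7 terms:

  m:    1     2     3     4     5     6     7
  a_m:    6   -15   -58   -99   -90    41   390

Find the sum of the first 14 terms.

1st diffs: -21, -43, -41, 9, 131, 349.
2nd diffs: -22, 2, 50, 122, 218.
3rd diffs: 24, 48, 72, 96.
4th diffs: 24, 24, 24 (constant).
So a_m = m^4 - 6m^3 + 6m + 5.
Continuing: …, 1077, 2246, 4065, 6726, …, a_{14} = 22041.
Summing m = 1..14 (14 terms) gives 62237.

62237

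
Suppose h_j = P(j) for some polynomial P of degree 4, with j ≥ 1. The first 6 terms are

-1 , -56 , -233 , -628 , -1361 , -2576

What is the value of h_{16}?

1st diffs: -55, -177, -395, -733, -1215.
2nd diffs: -122, -218, -338, -482.
3rd diffs: -96, -120, -144.
4th diffs: -24, -24 (constant).
So h_j = -j^4 - 6j^3 + 2j + 4.
Evaluating at j = 16 gives h_{16} = -90076.

-90076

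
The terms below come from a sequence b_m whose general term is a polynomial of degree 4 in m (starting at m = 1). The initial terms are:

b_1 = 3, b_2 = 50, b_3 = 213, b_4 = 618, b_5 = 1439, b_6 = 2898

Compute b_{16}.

135738

1st diffs: 47, 163, 405, 821, 1459.
2nd diffs: 116, 242, 416, 638.
3rd diffs: 126, 174, 222.
4th diffs: 48, 48 (constant).
Newton forward-difference form: b_m = 3 + 47·C(m-1,1) + 116·C(m-1,2) + 126·C(m-1,3) + 48·C(m-1,4).
At m = 16: m-1 = 15, so b_{16} = 3 + 705 + 12180 + 57330 + 65520 = 135738.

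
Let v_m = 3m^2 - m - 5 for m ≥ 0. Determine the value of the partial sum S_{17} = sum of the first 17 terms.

Over m = 0..16: Σm = 136, Σm² = 1496.
Total = (3)·1496 + (-1)·136 + (-5)·17 = 4267.

4267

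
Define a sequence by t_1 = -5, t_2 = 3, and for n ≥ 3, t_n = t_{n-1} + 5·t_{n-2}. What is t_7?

Compute successive terms:
t_3 = -22, t_4 = -7, t_5 = -117, t_6 = -152, t_7 = -737.

-737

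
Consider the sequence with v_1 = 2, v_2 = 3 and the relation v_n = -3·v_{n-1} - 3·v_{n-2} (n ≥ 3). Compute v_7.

-54

Iterate the recurrence:
v_3 = -15  v_4 = 36  v_5 = -63  v_6 = 81  v_7 = -54.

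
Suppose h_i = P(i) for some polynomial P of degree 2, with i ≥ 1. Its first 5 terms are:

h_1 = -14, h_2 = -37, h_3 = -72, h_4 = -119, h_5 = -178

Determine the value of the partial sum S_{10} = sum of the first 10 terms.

-2615

1st diffs: -23, -35, -47, -59.
2nd diffs: -12, -12, -12 (constant).
Newton forward-difference form: h_i = -14 + (-23)·C(i-1,1) + (-12)·C(i-1,2).
Continuing: …, -249, -332, -427, -534, …, h_{10} = -653.
Summing i = 1..10 (10 terms) gives -2615.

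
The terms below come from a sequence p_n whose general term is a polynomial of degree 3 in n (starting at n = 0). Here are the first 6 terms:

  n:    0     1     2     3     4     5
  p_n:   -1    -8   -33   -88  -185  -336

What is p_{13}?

-4928

1st diffs: -7, -25, -55, -97, -151.
2nd diffs: -18, -30, -42, -54.
3rd diffs: -12, -12, -12 (constant).
Newton forward-difference form: p_n = -1 + (-7)·C(n,1) + (-18)·C(n,2) + (-12)·C(n,3).
At n = 13: n = 13, so p_{13} = -1 - 91 - 1404 - 3432 = -4928.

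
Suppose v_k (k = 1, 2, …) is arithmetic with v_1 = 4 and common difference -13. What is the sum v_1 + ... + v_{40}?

v_k = 4 + (k - 1)·(-13).
v_{40} = -503; S = 40·(4 + (-503))/2 = -9980.

-9980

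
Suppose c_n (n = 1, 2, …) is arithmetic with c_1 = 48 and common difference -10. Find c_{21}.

-152

c_n = 48 + (n - 1)·(-10).
c_{21} = 48 + 20·(-10) = -152.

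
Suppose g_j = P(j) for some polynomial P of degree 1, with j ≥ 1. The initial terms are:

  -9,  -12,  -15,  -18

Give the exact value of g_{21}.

-69

1st diffs: -3, -3, -3 (constant).
So g_j = -3j - 6.
Evaluating at j = 21 gives g_{21} = -69.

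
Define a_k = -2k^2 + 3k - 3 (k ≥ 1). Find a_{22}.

-905

a_{22} = -2·22^2 + 3·22 - 3 = -905.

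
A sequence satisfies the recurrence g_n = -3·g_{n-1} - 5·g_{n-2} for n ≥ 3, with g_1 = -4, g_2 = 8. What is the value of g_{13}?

62204

Iterate the recurrence:
g_3 = -4, g_4 = -28, g_5 = 104, …, g_{10} = 3428, g_{11} = 2696, g_{12} = -25228, g_{13} = 62204.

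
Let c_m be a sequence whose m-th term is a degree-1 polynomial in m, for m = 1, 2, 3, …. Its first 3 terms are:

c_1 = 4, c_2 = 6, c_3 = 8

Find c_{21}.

44

1st diffs: 2, 2 (constant).
So c_m = 2m + 2.
Evaluating at m = 21 gives c_{21} = 44.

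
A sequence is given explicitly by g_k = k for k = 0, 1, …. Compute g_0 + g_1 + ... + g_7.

Over k = 0..7: Σk = 28.
Total = (1)·28 = 28.

28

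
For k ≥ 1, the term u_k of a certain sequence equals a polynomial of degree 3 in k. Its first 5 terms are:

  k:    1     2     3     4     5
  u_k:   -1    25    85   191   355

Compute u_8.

1315

1st diffs: 26, 60, 106, 164.
2nd diffs: 34, 46, 58.
3rd diffs: 12, 12 (constant).
So u_k = 2k^3 + 5k^2 - 3k - 5.
Evaluating at k = 8 gives u_8 = 1315.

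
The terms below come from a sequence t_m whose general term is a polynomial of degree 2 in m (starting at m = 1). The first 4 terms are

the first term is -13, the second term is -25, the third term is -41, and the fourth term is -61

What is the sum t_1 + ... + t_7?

1st diffs: -12, -16, -20.
2nd diffs: -4, -4 (constant).
So t_m = -2m^2 - 6m - 5.
Continuing: -85, -113, -145.
Summing m = 1..7 (7 terms) gives -483.

-483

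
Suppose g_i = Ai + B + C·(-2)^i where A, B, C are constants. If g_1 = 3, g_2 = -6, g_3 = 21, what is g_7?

273

At i = 1, 2, 3: A + B - 2C = 3; 2A + B + 4C = -6; 3A + B - 8C = 21.
Subtracting the first from the second: A + 6C = -9.
Subtracting the second from the third: A - 12C = 27.
Solving: C = -2, A = 3, then B = -4.
Hence g_7 = 3·7 + (-4) + (-2)·(-128) = 273.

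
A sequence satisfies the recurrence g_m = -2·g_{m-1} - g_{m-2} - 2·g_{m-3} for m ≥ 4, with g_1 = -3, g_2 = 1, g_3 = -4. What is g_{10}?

715

Step forward from the initial values:
g_4 = 13  g_5 = -24  g_6 = 43  g_7 = -88  g_8 = 181  g_9 = -360  g_{10} = 715.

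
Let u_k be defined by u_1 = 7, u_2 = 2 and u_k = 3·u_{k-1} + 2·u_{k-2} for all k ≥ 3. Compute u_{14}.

21340568

u_3 = 20, u_4 = 64, u_5 = 232, …, u_{11} = 472376, u_{12} = 1682392, u_{13} = 5991928, u_{14} = 21340568.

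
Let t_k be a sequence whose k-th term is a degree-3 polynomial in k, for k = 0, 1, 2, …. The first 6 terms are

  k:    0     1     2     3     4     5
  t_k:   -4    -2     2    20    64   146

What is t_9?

1st diffs: 2, 4, 18, 44, 82.
2nd diffs: 2, 14, 26, 38.
3rd diffs: 12, 12, 12 (constant).
Newton forward-difference form: t_k = -4 + 2·C(k,1) + 2·C(k,2) + 12·C(k,3).
At k = 9: k = 9, so t_9 = -4 + 18 + 72 + 1008 = 1094.

1094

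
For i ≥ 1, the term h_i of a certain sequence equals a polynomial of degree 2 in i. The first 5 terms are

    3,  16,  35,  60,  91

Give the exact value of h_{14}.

1st diffs: 13, 19, 25, 31.
2nd diffs: 6, 6, 6 (constant).
Newton forward-difference form: h_i = 3 + 13·C(i-1,1) + 6·C(i-1,2).
At i = 14: i-1 = 13, so h_{14} = 3 + 169 + 468 = 640.

640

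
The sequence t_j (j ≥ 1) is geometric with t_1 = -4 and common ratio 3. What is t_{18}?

t_j = (-4)·3^(j-1).
t_{18} = (-4)·3^17 = -516560652.

-516560652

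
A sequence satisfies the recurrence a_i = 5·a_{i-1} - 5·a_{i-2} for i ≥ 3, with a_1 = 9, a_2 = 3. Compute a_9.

Compute successive terms:
a_3 = -30;  a_4 = -165;  a_5 = -675;  a_6 = -2550;  a_7 = -9375;  a_8 = -34125;  a_9 = -123750.

-123750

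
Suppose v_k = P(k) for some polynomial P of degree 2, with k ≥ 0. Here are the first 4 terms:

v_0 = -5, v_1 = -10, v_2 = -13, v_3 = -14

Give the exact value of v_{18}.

1st diffs: -5, -3, -1.
2nd diffs: 2, 2 (constant).
Newton forward-difference form: v_k = -5 + (-5)·C(k,1) + 2·C(k,2).
At k = 18: k = 18, so v_{18} = -5 - 90 + 306 = 211.

211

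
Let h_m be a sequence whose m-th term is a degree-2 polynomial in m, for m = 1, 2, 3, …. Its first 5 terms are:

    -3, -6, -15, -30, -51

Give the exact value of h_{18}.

-870

1st diffs: -3, -9, -15, -21.
2nd diffs: -6, -6, -6 (constant).
So h_m = -3m^2 + 6m - 6.
Evaluating at m = 18 gives h_{18} = -870.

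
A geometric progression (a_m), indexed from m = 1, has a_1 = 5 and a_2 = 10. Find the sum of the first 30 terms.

5368709115

Common ratio r = 2.
a_m = 5·2^(m-1).
S = 5·(2^30 - 1)/(2 - 1) = 5·(1073741824 - 1)/(1) = 5368709115.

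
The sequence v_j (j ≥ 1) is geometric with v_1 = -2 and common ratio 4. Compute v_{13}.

v_j = (-2)·4^(j-1).
v_{13} = (-2)·4^12 = -33554432.

-33554432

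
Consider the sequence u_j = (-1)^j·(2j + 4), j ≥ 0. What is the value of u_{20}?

(-1)^20 = 1; 2j + 4 at j=20 is 44; so u_{20} = 44.

44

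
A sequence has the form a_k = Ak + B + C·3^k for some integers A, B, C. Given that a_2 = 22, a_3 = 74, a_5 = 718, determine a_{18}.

1162261430

Write the equations: 2A + B + 9C = 22; 3A + B + 27C = 74; 5A + B + 243C = 718.
Subtracting the first from the second: A + 18C = 52.
Subtracting the second from the third: 2A + 216C = 644.
Solving: C = 3, A = -2, then B = -1.
Therefore a_{18} = -36 + (-1) + 3·387420489 = 1162261430.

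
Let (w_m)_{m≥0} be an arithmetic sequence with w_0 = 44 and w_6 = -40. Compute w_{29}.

Common difference d = (-40 - 44) / (6 - 0) = -14.
w_m = 44 + (m - 0)·(-14).
w_{29} = 44 + 29·(-14) = -362.

-362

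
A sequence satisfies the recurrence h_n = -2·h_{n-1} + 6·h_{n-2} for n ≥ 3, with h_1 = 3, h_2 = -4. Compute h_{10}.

Iterate the recurrence:
h_3 = 26, h_4 = -76, h_5 = 308, h_6 = -1072, h_7 = 3992, h_8 = -14416, h_9 = 52784, h_{10} = -192064.

-192064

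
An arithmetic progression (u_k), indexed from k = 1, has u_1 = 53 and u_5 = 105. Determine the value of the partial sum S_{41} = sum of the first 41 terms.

Common difference d = (105 - 53) / (5 - 1) = 13.
u_k = 53 + (k - 1)·13.
u_{41} = 573; S = 41·(53 + 573)/2 = 12833.

12833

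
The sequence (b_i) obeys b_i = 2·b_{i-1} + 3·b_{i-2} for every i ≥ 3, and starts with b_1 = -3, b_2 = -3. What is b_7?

-1095

Step forward from the initial values:
b_3 = -15, b_4 = -39, b_5 = -123, b_6 = -363, b_7 = -1095.
(Characteristic roots are 3 and -1.)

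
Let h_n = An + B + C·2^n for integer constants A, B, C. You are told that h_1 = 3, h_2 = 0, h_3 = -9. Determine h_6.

Write the equations: A + B + 2C = 3; 2A + B + 4C = 0; 3A + B + 8C = -9.
Subtracting the first from the second: A + 2C = -3.
Subtracting the second from the third: A + 4C = -9.
Solving: C = -3, A = 3, then B = 6.
So h_n = 3·n + 6 + (-3)·2^n; at n=6 this is -168.

-168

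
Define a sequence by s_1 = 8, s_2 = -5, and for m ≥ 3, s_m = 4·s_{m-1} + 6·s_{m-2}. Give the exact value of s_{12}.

47153440

Step forward from the initial values:
s_3 = 28;  s_4 = 82;  s_5 = 496;  s_6 = 2476;  s_7 = 12880;  s_8 = 66376;  s_9 = 342784;  s_{10} = 1769392;  s_{11} = 9134272;  s_{12} = 47153440.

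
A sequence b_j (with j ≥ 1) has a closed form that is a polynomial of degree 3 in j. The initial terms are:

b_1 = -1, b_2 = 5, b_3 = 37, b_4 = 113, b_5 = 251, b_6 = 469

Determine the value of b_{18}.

1st diffs: 6, 32, 76, 138, 218.
2nd diffs: 26, 44, 62, 80.
3rd diffs: 18, 18, 18 (constant).
Newton forward-difference form: b_j = -1 + 6·C(j-1,1) + 26·C(j-1,2) + 18·C(j-1,3).
At j = 18: j-1 = 17, so b_{18} = -1 + 102 + 3536 + 12240 = 15877.

15877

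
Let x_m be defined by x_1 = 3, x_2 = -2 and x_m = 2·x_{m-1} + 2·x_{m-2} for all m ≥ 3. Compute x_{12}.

Applying the relation repeatedly:
x_3 = 2  x_4 = 0  x_5 = 4  x_6 = 8  x_7 = 24  x_8 = 64  x_9 = 176  x_{10} = 480  x_{11} = 1312  x_{12} = 3584.

3584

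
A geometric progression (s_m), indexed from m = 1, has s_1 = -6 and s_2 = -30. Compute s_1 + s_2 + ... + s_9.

-2929686

Common ratio r = 5.
s_m = (-6)·5^(m-1).
S = (-6)·(5^9 - 1)/(5 - 1) = (-6)·(1953125 - 1)/(4) = -2929686.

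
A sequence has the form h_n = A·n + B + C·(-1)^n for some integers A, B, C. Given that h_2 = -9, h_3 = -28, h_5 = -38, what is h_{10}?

The three given values yield: 2A + B + C = -9; 3A + B - C = -28; 5A + B - C = -38.
Subtracting the first from the second: A - 2C = -19.
Subtracting the second from the third: 2A = -10.
Solving: C = 7, A = -5, then B = -6.
Therefore h_{10} = -50 + (-6) + 7·1 = -49.

-49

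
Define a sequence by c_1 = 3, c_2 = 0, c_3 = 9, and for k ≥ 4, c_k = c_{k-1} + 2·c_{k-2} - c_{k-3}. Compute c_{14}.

3705

Iterate the recurrence:
c_4 = 6  c_5 = 24  c_6 = 27  …  c_{11} = 660  c_{12} = 1128  c_{13} = 2109  c_{14} = 3705.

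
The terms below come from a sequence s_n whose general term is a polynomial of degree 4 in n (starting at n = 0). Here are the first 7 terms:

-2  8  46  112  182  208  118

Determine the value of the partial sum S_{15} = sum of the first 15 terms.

-58312

1st diffs: 10, 38, 66, 70, 26, -90.
2nd diffs: 28, 28, 4, -44, -116.
3rd diffs: 0, -24, -48, -72.
4th diffs: -24, -24, -24 (constant).
So s_n = -n^4 + 6n^3 + 3n^2 + 2n - 2.
Continuing: …, -184, -818, -1928, -3682, …, s_{14} = -21338.
Summing n = 0..14 (15 terms) gives -58312.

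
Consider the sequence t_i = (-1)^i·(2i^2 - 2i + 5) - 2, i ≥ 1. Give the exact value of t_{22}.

927

(-1)^22 = 1; 2i^2 - 2i + 5 at i=22 is 929; so t_{22} = 927.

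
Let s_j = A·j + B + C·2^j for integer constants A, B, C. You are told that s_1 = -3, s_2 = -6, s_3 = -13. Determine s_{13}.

-16371

Plug in j = 1, 2, 3: A + B + 2C = -3; 2A + B + 4C = -6; 3A + B + 8C = -13.
Subtracting the first from the second: A + 2C = -3.
Subtracting the second from the third: A + 4C = -7.
Solving: C = -2, A = 1, then B = 0.
Therefore s_{13} = 13 + 0 + (-2)·8192 = -16371.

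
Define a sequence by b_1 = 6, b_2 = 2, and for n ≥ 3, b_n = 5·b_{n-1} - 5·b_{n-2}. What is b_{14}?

b_3 = -20; b_4 = -110; b_5 = -450; …; b_{11} = -1081250; b_{12} = -3912500; b_{13} = -14156250; b_{14} = -51218750.

-51218750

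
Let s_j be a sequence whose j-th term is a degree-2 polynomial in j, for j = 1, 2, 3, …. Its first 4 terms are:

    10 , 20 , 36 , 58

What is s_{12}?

1st diffs: 10, 16, 22.
2nd diffs: 6, 6 (constant).
Newton forward-difference form: s_j = 10 + 10·C(j-1,1) + 6·C(j-1,2).
At j = 12: j-1 = 11, so s_{12} = 10 + 110 + 330 = 450.

450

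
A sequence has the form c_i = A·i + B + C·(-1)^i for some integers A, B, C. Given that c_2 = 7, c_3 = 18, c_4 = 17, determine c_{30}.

147

Write the equations: 2A + B + C = 7; 3A + B - C = 18; 4A + B + C = 17.
Subtracting the first from the second: A - 2C = 11.
Subtracting the second from the third: A + 2C = -1.
Solving: C = -3, A = 5, then B = 0.
So c_i = 5·i + 0 + (-3)·(-1)^i; at i=30 this is 147.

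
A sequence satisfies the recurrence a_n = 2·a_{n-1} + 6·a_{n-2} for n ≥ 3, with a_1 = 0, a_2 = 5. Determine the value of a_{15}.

69247360

Compute successive terms:
a_3 = 10, a_4 = 50, a_5 = 160, …, a_{12} = 1429280, a_{13} = 5209600, a_{14} = 18994880, a_{15} = 69247360.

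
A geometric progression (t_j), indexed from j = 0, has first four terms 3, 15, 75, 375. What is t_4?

Common ratio r = 5.
t_j = 3·5^(j-0).
t_4 = 3·5^4 = 1875.

1875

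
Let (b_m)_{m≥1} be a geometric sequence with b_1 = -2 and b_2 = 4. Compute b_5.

Common ratio r = -2.
b_m = (-2)·(-2)^(m-1).
b_5 = (-2)·(-2)^4 = -32.

-32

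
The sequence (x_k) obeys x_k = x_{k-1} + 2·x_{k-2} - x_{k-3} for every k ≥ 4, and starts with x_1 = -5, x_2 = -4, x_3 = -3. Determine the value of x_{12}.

Compute successive terms:
x_4 = -6;  x_5 = -8;  x_6 = -17;  x_7 = -27;  x_8 = -53;  x_9 = -90;  x_{10} = -169;  x_{11} = -296;  x_{12} = -544.

-544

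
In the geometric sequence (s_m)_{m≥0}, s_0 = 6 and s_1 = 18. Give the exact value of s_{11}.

Common ratio r = 3.
s_m = 6·3^(m-0).
s_{11} = 6·3^11 = 1062882.

1062882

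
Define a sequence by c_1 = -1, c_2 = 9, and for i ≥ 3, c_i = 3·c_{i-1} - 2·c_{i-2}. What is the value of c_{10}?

5109

Step forward from the initial values:
c_3 = 29, c_4 = 69, c_5 = 149, c_6 = 309, c_7 = 629, c_8 = 1269, c_9 = 2549, c_{10} = 5109.
(Characteristic roots are 2 and 1.)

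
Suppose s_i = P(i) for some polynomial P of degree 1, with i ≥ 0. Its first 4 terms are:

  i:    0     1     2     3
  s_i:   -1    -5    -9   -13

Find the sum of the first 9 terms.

-153

1st diffs: -4, -4, -4 (constant).
So s_i = -4i - 1.
Continuing: …, -17, -21, -25, -29, …, s_8 = -33.
Summing i = 0..8 (9 terms) gives -153.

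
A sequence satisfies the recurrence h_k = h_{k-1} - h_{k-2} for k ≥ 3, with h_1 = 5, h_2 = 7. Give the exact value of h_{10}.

h_3 = 2, h_4 = -5, h_5 = -7, h_6 = -2, h_7 = 5, h_8 = 7, h_9 = 2, h_{10} = -5.

-5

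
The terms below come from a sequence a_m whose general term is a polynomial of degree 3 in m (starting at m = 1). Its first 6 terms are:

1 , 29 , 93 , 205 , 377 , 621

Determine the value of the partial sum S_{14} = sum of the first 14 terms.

27678

1st diffs: 28, 64, 112, 172, 244.
2nd diffs: 36, 48, 60, 72.
3rd diffs: 12, 12, 12 (constant).
Newton forward-difference form: a_m = 1 + 28·C(m-1,1) + 36·C(m-1,2) + 12·C(m-1,3).
Continuing: …, 949, 1373, 1905, 2557, …, a_{14} = 6605.
Summing m = 1..14 (14 terms) gives 27678.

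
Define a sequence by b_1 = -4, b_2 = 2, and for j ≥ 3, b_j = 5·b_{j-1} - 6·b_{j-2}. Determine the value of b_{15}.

47600314

b_3 = 34  b_4 = 158  b_5 = 586  …  b_{12} = 1742798  b_{13} = 5257066  b_{14} = 15828542  b_{15} = 47600314.
(Characteristic roots are 3 and 2.)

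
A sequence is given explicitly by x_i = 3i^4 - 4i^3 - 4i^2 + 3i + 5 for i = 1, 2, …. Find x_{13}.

x_{13} = 3·13^4 - 4·13^3 - 4·13^2 + 3·13 + 5 = 76263.

76263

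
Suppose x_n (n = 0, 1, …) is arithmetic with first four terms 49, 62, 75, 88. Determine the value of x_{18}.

283

Common difference d = 13.
x_n = 49 + (n - 0)·13.
x_{18} = 49 + 18·13 = 283.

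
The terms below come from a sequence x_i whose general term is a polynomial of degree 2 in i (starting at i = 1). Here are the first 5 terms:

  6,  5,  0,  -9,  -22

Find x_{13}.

1st diffs: -1, -5, -9, -13.
2nd diffs: -4, -4, -4 (constant).
Newton forward-difference form: x_i = 6 + (-1)·C(i-1,1) + (-4)·C(i-1,2).
At i = 13: i-1 = 12, so x_{13} = 6 - 12 - 264 = -270.

-270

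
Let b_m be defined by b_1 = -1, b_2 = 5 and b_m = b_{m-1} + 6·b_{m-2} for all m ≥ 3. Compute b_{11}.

33791

Iterate the recurrence:
b_3 = -1  b_4 = 29  b_5 = 23  b_6 = 197  b_7 = 335  b_8 = 1517  b_9 = 3527  b_{10} = 12629  b_{11} = 33791.
(Characteristic roots are 3 and -2.)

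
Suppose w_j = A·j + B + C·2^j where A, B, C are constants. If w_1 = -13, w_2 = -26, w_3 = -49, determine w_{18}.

-1310774

Write the equations: A + B + 2C = -13; 2A + B + 4C = -26; 3A + B + 8C = -49.
Subtracting the first from the second: A + 2C = -13.
Subtracting the second from the third: A + 4C = -23.
Solving: C = -5, A = -3, then B = 0.
Therefore w_{18} = -54 + 0 + (-5)·262144 = -1310774.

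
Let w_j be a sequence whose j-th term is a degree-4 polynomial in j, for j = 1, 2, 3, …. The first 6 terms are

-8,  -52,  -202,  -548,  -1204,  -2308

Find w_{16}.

-85508

1st diffs: -44, -150, -346, -656, -1104.
2nd diffs: -106, -196, -310, -448.
3rd diffs: -90, -114, -138.
4th diffs: -24, -24 (constant).
Newton forward-difference form: w_j = -8 + (-44)·C(j-1,1) + (-106)·C(j-1,2) + (-90)·C(j-1,3) + (-24)·C(j-1,4).
At j = 16: j-1 = 15, so w_{16} = -8 - 660 - 11130 - 40950 - 32760 = -85508.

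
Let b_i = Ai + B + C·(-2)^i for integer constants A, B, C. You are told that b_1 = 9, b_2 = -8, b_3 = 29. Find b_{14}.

Plug in i = 1, 2, 3: A + B - 2C = 9; 2A + B + 4C = -8; 3A + B - 8C = 29.
Subtracting the first from the second: A + 6C = -17.
Subtracting the second from the third: A - 12C = 37.
Solving: C = -3, A = 1, then B = 2.
Hence b_{14} = 1·14 + 2 + (-3)·16384 = -49136.

-49136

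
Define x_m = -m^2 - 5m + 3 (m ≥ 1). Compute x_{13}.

-231

x_{13} = -1·13^2 - 5·13 + 3 = -231.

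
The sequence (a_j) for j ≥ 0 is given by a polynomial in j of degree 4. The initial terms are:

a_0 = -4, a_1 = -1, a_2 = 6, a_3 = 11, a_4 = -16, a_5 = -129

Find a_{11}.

-8661

1st diffs: 3, 7, 5, -27, -113.
2nd diffs: 4, -2, -32, -86.
3rd diffs: -6, -30, -54.
4th diffs: -24, -24 (constant).
So a_j = -j^4 + 5j^3 - 6j^2 + 5j - 4.
Evaluating at j = 11 gives a_{11} = -8661.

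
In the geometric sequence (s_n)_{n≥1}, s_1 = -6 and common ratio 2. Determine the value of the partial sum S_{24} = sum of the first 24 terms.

s_n = (-6)·2^(n-1).
S = (-6)·(2^24 - 1)/(2 - 1) = (-6)·(16777216 - 1)/(1) = -100663290.

-100663290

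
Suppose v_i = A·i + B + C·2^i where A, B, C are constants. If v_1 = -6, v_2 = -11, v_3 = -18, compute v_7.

The three given values yield: A + B + 2C = -6; 2A + B + 4C = -11; 3A + B + 8C = -18.
Subtracting the first from the second: A + 2C = -5.
Subtracting the second from the third: A + 4C = -7.
Solving: C = -1, A = -3, then B = -1.
So v_i = -3·i + (-1) + (-1)·2^i; at i=7 this is -150.

-150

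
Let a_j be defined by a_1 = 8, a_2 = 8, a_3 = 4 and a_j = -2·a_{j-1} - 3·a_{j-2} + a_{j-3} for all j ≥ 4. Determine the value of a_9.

-304

Applying the relation repeatedly:
a_4 = -24;  a_5 = 44;  a_6 = -12;  a_7 = -132;  a_8 = 344;  a_9 = -304.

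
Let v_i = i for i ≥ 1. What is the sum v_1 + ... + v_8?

36

Over i = 1..8: Σi = 36.
Total = (1)·36 = 36.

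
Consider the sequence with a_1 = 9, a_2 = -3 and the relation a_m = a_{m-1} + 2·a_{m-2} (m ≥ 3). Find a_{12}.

Step forward from the initial values:
a_3 = 15;  a_4 = 9;  a_5 = 39;  a_6 = 57;  a_7 = 135;  a_8 = 249;  a_9 = 519;  a_{10} = 1017;  a_{11} = 2055;  a_{12} = 4089.
(Characteristic roots are 2 and -1.)

4089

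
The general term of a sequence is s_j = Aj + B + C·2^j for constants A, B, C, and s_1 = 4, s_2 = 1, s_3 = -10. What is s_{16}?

Write the equations: A + B + 2C = 4; 2A + B + 4C = 1; 3A + B + 8C = -10.
Subtracting the first from the second: A + 2C = -3.
Subtracting the second from the third: A + 4C = -11.
Solving: C = -4, A = 5, then B = 7.
Therefore s_{16} = 80 + 7 + (-4)·65536 = -262057.

-262057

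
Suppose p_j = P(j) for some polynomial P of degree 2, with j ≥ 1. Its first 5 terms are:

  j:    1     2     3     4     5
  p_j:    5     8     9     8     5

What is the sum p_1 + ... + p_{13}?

1st diffs: 3, 1, -1, -3.
2nd diffs: -2, -2, -2 (constant).
Newton forward-difference form: p_j = 5 + 3·C(j-1,1) + (-2)·C(j-1,2).
Continuing: …, 0, -7, -16, -27, …, p_{13} = -91.
Summing j = 1..13 (13 terms) gives -273.

-273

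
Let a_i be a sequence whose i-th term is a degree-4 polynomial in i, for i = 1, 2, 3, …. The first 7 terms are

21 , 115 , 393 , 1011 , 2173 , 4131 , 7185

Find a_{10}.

1st diffs: 94, 278, 618, 1162, 1958, 3054.
2nd diffs: 184, 340, 544, 796, 1096.
3rd diffs: 156, 204, 252, 300.
4th diffs: 48, 48, 48 (constant).
So a_i = 2i^4 + 6i^3 + 6i^2 + 4i + 3.
Evaluating at i = 10 gives a_{10} = 26643.

26643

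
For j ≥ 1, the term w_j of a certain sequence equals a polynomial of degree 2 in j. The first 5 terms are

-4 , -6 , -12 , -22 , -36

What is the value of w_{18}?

1st diffs: -2, -6, -10, -14.
2nd diffs: -4, -4, -4 (constant).
Newton forward-difference form: w_j = -4 + (-2)·C(j-1,1) + (-4)·C(j-1,2).
At j = 18: j-1 = 17, so w_{18} = -4 - 34 - 544 = -582.

-582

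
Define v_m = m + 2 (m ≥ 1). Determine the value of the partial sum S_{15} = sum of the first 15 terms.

150

Over m = 1..15: Σm = 120.
Total = (1)·120 + (2)·15 = 150.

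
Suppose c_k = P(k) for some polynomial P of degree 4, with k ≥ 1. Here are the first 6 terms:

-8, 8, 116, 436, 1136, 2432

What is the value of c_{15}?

100316

1st diffs: 16, 108, 320, 700, 1296.
2nd diffs: 92, 212, 380, 596.
3rd diffs: 120, 168, 216.
4th diffs: 48, 48 (constant).
Newton forward-difference form: c_k = -8 + 16·C(k-1,1) + 92·C(k-1,2) + 120·C(k-1,3) + 48·C(k-1,4).
At k = 15: k-1 = 14, so c_{15} = -8 + 224 + 8372 + 43680 + 48048 = 100316.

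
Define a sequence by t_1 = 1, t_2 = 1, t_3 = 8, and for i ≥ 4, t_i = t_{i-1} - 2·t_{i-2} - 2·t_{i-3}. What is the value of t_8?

86

Iterate the recurrence:
t_4 = 4, t_5 = -14, t_6 = -38, t_7 = -18, t_8 = 86.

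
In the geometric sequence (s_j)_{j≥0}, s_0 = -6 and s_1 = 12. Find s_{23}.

Common ratio r = -2.
s_j = (-6)·(-2)^(j-0).
s_{23} = (-6)·(-2)^23 = 50331648.

50331648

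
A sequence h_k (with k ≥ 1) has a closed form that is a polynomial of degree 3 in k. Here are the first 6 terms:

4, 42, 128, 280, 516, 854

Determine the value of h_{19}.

22720

1st diffs: 38, 86, 152, 236, 338.
2nd diffs: 48, 66, 84, 102.
3rd diffs: 18, 18, 18 (constant).
Newton forward-difference form: h_k = 4 + 38·C(k-1,1) + 48·C(k-1,2) + 18·C(k-1,3).
At k = 19: k-1 = 18, so h_{19} = 4 + 684 + 7344 + 14688 = 22720.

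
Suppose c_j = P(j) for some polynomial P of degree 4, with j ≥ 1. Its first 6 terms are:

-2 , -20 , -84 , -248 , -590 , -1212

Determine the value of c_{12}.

-19560

1st diffs: -18, -64, -164, -342, -622.
2nd diffs: -46, -100, -178, -280.
3rd diffs: -54, -78, -102.
4th diffs: -24, -24 (constant).
Newton forward-difference form: c_j = -2 + (-18)·C(j-1,1) + (-46)·C(j-1,2) + (-54)·C(j-1,3) + (-24)·C(j-1,4).
At j = 12: j-1 = 11, so c_{12} = -2 - 198 - 2530 - 8910 - 7920 = -19560.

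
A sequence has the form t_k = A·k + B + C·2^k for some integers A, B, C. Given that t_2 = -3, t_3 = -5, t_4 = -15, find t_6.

-99

Plug in k = 2, 3, 4: 2A + B + 4C = -3; 3A + B + 8C = -5; 4A + B + 16C = -15.
Subtracting the first from the second: A + 4C = -2.
Subtracting the second from the third: A + 8C = -10.
Solving: C = -2, A = 6, then B = -7.
Hence t_6 = 6·6 + (-7) + (-2)·64 = -99.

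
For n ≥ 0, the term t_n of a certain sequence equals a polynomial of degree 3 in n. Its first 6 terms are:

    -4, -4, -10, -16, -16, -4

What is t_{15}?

2096

1st diffs: 0, -6, -6, 0, 12.
2nd diffs: -6, 0, 6, 12.
3rd diffs: 6, 6, 6 (constant).
So t_n = n^3 - 6n^2 + 5n - 4.
Evaluating at n = 15 gives t_{15} = 2096.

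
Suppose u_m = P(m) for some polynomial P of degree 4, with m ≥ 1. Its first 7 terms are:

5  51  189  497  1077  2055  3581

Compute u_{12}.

26361

1st diffs: 46, 138, 308, 580, 978, 1526.
2nd diffs: 92, 170, 272, 398, 548.
3rd diffs: 78, 102, 126, 150.
4th diffs: 24, 24, 24 (constant).
Newton forward-difference form: u_m = 5 + 46·C(m-1,1) + 92·C(m-1,2) + 78·C(m-1,3) + 24·C(m-1,4).
At m = 12: m-1 = 11, so u_{12} = 5 + 506 + 5060 + 12870 + 7920 = 26361.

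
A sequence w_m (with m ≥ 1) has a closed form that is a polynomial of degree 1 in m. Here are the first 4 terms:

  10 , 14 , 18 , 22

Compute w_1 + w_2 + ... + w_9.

234

1st diffs: 4, 4, 4 (constant).
So w_m = 4m + 6.
Continuing: …, 26, 30, 34, 38, …, w_9 = 42.
Summing m = 1..9 (9 terms) gives 234.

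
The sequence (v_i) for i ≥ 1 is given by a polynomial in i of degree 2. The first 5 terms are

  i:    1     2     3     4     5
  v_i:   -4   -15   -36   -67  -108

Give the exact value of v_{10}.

1st diffs: -11, -21, -31, -41.
2nd diffs: -10, -10, -10 (constant).
Newton forward-difference form: v_i = -4 + (-11)·C(i-1,1) + (-10)·C(i-1,2).
At i = 10: i-1 = 9, so v_{10} = -4 - 99 - 360 = -463.

-463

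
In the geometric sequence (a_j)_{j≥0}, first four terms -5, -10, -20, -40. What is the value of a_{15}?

-163840

Common ratio r = 2.
a_j = (-5)·2^(j-0).
a_{15} = (-5)·2^15 = -163840.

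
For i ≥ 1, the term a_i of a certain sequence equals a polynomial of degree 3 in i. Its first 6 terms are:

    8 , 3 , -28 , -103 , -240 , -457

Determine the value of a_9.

-1768

1st diffs: -5, -31, -75, -137, -217.
2nd diffs: -26, -44, -62, -80.
3rd diffs: -18, -18, -18 (constant).
Newton forward-difference form: a_i = 8 + (-5)·C(i-1,1) + (-26)·C(i-1,2) + (-18)·C(i-1,3).
At i = 9: i-1 = 8, so a_9 = 8 - 40 - 728 - 1008 = -1768.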